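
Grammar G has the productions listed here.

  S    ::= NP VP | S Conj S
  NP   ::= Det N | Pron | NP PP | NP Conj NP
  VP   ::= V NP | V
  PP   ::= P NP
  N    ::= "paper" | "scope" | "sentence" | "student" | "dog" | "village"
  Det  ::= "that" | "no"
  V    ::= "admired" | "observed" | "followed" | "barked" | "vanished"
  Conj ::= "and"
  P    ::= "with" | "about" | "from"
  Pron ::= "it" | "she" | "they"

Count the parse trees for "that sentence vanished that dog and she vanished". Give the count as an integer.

[S [S [NP [Det that] [N sentence]] [VP [V vanished] [NP [Det that] [N dog]]]] [Conj and] [S [NP [Pron she]] [VP [V vanished]]]]
No rule offers an alternative attachment or grouping for any span, so this is the only derivation.

1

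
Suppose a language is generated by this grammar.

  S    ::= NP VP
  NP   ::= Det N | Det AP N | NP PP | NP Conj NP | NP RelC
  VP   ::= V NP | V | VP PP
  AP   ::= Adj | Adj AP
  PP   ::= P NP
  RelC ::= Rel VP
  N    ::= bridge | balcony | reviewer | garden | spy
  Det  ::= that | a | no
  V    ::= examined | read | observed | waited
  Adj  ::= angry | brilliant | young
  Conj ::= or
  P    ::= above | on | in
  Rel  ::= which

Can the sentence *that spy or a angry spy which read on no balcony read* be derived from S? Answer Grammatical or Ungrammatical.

Grammatical

[S [NP [NP [NP [Det that] [N spy]] [Conj or] [NP [NP [Det a] [AP [Adj angry]] [N spy]] [RelC [Rel which] [VP [V read]]]]] [PP [P on] [NP [Det no] [N balcony]]]] [VP [V read]]]
Every word is introduced by a lexical rule and the phrasal rules combine the resulting categories into a single S.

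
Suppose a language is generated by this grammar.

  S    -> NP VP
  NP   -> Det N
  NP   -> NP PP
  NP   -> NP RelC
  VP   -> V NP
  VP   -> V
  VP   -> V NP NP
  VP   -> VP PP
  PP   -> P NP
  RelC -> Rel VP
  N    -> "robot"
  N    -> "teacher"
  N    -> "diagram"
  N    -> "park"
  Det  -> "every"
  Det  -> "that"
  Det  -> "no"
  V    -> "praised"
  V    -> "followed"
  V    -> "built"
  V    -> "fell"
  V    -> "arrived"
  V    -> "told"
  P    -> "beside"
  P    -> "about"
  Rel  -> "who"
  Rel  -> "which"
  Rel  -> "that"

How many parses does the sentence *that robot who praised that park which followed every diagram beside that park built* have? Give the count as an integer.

11

Two of the 11 distinct bracketings:
[S [NP [NP [NP [Det that] [N robot]] [RelC [Rel who] [VP [V praised] [NP [NP [Det that] [N park]] [RelC [Rel which] [VP [V followed] [NP [Det every] [N diagram]]]]]]]] [PP [P beside] [NP [Det that] [N park]]]] [VP [V built]]]
[S [NP [NP [NP [Det that] [N robot]] [RelC [Rel who] [VP [V praised] [NP [NP [Det that] [N park]] [RelC [Rel which] [VP [V followed]]]] [NP [Det every] [N diagram]]]]] [PP [P beside] [NP [Det that] [N park]]]] [VP [V built]]]
The difference turns on whether VP → V NP is used at the relevant span, versus an alternative expansion of VP.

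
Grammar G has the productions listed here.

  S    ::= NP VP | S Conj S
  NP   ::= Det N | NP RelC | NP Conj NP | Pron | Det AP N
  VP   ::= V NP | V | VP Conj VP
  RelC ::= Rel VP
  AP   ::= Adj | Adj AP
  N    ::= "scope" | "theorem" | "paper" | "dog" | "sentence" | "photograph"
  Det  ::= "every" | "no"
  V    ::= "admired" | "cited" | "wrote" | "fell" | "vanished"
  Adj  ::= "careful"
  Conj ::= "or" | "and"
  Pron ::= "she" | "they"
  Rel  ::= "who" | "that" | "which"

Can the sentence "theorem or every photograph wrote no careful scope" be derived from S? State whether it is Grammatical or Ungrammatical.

Ungrammatical

For S → NP VP, no prefix of the string parses as an NP. The alternative S rule S → S Conj S likewise has no satisfying split.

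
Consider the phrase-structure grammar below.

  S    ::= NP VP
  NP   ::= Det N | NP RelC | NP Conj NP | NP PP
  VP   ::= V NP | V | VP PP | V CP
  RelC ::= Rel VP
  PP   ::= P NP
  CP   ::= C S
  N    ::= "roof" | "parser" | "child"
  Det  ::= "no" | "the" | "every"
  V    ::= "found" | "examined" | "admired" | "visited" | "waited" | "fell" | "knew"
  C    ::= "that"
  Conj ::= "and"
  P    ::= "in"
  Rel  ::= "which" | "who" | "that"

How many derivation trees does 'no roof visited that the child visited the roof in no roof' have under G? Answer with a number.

3

Two of the 3 distinct bracketings:
[S [NP [Det no] [N roof]] [VP [VP [V visited] [CP [C that] [S [NP [Det the] [N child]] [VP [V visited] [NP [Det the] [N roof]]]]]] [PP [P in] [NP [Det no] [N roof]]]]]
[S [NP [Det no] [N roof]] [VP [V visited] [CP [C that] [S [NP [Det the] [N child]] [VP [V visited] [NP [NP [Det the] [N roof]] [PP [P in] [NP [Det no] [N roof]]]]]]]]]
The difference turns on whether NP → NP PP is used at the relevant span, versus an alternative expansion of NP.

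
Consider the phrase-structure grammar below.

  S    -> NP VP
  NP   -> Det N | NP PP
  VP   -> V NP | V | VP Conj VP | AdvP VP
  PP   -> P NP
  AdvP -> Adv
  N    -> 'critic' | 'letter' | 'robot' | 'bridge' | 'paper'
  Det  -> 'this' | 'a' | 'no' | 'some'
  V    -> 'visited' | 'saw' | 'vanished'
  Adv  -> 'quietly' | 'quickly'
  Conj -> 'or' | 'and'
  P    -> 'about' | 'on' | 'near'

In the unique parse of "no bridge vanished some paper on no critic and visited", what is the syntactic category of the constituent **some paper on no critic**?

NP

S
  NP
    Det: no
    N: bridge
  VP
    VP
      V: vanished
      NP
        NP
          Det: some
          N: paper
        PP
          P: on
          NP
            Det: no
            N: critic
    Conj: and
    VP
      V: visited
The span 'some paper on no critic' is the NP node built by NP → NP PP.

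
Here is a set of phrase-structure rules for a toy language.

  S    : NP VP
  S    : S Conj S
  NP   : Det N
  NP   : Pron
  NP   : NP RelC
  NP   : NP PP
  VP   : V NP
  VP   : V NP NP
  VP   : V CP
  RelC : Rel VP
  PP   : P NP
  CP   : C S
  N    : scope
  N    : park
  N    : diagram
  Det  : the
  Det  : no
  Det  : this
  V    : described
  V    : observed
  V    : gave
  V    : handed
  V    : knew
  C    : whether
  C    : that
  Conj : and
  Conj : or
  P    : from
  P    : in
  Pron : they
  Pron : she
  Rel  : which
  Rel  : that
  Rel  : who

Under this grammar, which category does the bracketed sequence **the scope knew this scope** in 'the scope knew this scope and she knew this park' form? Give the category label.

S

[S [S [NP [Det the] [N scope]] [VP [V knew] [NP [Det this] [N scope]]]] [Conj and] [S [NP [Pron she]] [VP [V knew] [NP [Det this] [N park]]]]]
The span 'the scope knew this scope' is the S node built by S → NP VP.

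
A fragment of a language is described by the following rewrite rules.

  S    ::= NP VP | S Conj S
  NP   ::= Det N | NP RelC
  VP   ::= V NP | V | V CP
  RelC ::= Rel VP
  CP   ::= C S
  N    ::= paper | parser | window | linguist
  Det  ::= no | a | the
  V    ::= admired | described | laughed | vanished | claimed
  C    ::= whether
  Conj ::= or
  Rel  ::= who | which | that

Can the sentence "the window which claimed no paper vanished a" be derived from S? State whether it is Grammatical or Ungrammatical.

Ungrammatical

For S → NP VP, every NP-prefix leaves a non-VP remainder: after 'the window' the remainder is not a VP; after 'the window which claimed' the remainder is not a VP; after 'the window which claimed no paper' the remainder is not a VP. The alternative S rule S → S Conj S likewise has no satisfying split.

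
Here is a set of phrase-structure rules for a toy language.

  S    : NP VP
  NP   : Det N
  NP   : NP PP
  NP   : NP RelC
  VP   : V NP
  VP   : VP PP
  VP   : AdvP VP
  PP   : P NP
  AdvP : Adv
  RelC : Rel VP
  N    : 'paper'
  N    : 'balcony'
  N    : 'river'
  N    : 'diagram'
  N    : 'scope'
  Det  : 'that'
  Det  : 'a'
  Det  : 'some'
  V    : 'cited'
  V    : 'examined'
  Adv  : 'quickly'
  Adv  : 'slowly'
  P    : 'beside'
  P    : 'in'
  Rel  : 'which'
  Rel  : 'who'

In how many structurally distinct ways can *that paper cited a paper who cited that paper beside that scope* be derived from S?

Two of the 4 distinct bracketings:
[S [NP [Det that] [N paper]] [VP [V cited] [NP [NP [NP [Det a] [N paper]] [RelC [Rel who] [VP [V cited] [NP [Det that] [N paper]]]]] [PP [P beside] [NP [Det that] [N scope]]]]]]
[S [NP [Det that] [N paper]] [VP [V cited] [NP [NP [Det a] [N paper]] [RelC [Rel who] [VP [V cited] [NP [NP [Det that] [N paper]] [PP [P beside] [NP [Det that] [N scope]]]]]]]]]
The trees differ in how a recursive rule is bracketed over the same span.

4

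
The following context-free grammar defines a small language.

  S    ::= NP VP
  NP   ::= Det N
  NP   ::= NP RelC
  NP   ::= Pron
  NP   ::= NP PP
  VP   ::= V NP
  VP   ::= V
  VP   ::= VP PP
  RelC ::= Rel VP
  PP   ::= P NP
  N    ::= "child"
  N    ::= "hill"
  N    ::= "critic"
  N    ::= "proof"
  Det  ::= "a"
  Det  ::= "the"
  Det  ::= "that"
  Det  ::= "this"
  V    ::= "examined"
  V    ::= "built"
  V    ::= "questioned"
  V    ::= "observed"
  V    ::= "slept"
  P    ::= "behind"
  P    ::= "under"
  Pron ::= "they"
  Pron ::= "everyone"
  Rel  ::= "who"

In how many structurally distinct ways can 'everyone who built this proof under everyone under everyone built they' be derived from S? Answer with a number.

9

Two of the 9 distinct bracketings:
[S [NP [NP [Pron everyone]] [RelC [Rel who] [VP [V built] [NP [NP [Det this] [N proof]] [PP [P under] [NP [NP [Pron everyone]] [PP [P under] [NP [Pron everyone]]]]]]]]] [VP [V built] [NP [Pron they]]]]
[S [NP [NP [Pron everyone]] [RelC [Rel who] [VP [V built] [NP [NP [NP [Det this] [N proof]] [PP [P under] [NP [Pron everyone]]]] [PP [P under] [NP [Pron everyone]]]]]]] [VP [V built] [NP [Pron they]]]]
The trees differ in how a recursive rule is bracketed over the same span.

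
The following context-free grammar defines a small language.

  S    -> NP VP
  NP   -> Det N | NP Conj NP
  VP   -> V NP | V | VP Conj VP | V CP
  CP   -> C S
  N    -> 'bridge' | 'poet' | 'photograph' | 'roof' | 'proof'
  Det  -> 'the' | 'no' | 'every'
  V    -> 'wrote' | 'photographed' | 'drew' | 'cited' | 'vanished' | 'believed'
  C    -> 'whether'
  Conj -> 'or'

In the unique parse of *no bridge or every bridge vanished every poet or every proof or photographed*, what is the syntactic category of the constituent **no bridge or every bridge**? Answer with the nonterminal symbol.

S
  NP
    NP
      Det: no
      N: bridge
    Conj: or
    NP
      Det: every
      N: bridge
  VP
    VP
      V: vanished
      NP
        NP
          Det: every
          N: poet
        Conj: or
        NP
          Det: every
          N: proof
    Conj: or
    VP
      V: photographed
The span 'no bridge or every bridge' is the NP node built by NP → NP Conj NP.

NP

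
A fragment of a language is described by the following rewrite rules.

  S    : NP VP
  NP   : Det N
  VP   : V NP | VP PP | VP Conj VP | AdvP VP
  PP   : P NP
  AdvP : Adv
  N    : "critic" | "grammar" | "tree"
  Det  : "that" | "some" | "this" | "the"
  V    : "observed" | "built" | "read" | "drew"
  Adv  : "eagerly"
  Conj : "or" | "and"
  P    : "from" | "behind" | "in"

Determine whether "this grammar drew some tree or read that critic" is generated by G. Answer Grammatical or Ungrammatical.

S
  NP
    Det: this
    N: grammar
  VP
    VP
      V: drew
      NP
        Det: some
        N: tree
    Conj: or
    VP
      V: read
      NP
        Det: that
        N: critic
Each bracket corresponds to one application of a listed rule, so the string is derivable from S.

Grammatical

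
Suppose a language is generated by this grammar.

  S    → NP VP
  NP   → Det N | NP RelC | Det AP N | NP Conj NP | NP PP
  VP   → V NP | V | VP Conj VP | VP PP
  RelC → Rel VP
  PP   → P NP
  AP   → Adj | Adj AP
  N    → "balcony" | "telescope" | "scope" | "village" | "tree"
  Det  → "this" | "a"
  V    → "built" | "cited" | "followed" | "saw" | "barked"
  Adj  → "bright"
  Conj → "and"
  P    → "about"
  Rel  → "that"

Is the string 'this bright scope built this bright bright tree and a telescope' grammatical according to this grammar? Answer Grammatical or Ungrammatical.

Grammatical

S
  NP
    Det: this
    AP
      Adj: bright
    N: scope
  VP
    V: built
    NP
      NP
        Det: this
        AP
          Adj: bright
          AP
            Adj: bright
        N: tree
      Conj: and
      NP
        Det: a
        N: telescope
The bracketing above is licensed at every node by one of the given productions, with S at the root.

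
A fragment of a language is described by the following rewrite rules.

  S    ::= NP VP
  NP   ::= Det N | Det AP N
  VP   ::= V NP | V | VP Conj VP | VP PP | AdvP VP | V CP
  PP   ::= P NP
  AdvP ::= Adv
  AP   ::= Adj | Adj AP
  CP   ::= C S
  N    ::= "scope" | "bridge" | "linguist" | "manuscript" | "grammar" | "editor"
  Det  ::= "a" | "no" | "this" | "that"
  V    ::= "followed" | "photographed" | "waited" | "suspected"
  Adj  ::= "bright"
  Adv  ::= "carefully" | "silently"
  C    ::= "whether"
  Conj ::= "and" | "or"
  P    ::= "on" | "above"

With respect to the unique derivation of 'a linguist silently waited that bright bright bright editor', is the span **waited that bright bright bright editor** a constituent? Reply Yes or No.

Yes

[S [NP [Det a] [N linguist]] [VP [AdvP [Adv silently]] [VP [V waited] [NP [Det that] [AP [Adj bright] [AP [Adj bright] [AP [Adj bright]]]] [N editor]]]]]
The words 'waited that bright bright bright editor' are exhaustively dominated by a single VP node (built by VP → V NP), so they form a constituent.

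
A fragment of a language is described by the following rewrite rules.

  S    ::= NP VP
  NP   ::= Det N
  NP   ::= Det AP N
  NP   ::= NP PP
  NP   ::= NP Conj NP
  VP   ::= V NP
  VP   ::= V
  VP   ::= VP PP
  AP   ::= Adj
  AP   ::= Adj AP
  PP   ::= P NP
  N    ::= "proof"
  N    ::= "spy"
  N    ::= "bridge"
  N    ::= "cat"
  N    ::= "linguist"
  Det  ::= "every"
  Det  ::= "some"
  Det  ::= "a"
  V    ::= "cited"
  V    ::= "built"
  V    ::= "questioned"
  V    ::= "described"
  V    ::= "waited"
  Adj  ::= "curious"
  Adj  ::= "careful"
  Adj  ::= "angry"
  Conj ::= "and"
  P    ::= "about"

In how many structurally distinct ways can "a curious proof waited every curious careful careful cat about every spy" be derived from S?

2

The two bracketings:
[S [NP [Det a] [AP [Adj curious]] [N proof]] [VP [V waited] [NP [NP [Det every] [AP [Adj curious] [AP [Adj careful] [AP [Adj careful]]]] [N cat]] [PP [P about] [NP [Det every] [N spy]]]]]]
[S [NP [Det a] [AP [Adj curious]] [N proof]] [VP [VP [V waited] [NP [Det every] [AP [Adj curious] [AP [Adj careful] [AP [Adj careful]]]] [N cat]]] [PP [P about] [NP [Det every] [N spy]]]]]
The difference turns on whether NP → NP PP is used at the relevant span, versus an alternative expansion of NP.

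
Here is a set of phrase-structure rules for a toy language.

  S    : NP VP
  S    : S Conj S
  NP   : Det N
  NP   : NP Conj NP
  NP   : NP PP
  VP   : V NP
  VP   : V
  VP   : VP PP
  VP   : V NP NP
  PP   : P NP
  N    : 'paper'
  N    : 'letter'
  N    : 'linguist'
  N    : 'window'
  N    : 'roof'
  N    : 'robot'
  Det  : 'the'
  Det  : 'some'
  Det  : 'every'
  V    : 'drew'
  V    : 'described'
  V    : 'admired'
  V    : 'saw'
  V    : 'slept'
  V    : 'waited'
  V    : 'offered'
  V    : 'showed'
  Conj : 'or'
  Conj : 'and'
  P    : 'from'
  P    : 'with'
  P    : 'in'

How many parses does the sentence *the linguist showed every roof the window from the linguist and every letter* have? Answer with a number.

Two of the 3 distinct bracketings:
[S [NP [Det the] [N linguist]] [VP [VP [V showed] [NP [Det every] [N roof]] [NP [Det the] [N window]]] [PP [P from] [NP [NP [Det the] [N linguist]] [Conj and] [NP [Det every] [N letter]]]]]]
[S [NP [Det the] [N linguist]] [VP [V showed] [NP [Det every] [N roof]] [NP [NP [NP [Det the] [N window]] [PP [P from] [NP [Det the] [N linguist]]]] [Conj and] [NP [Det every] [N letter]]]]]
The difference turns on whether NP → NP PP is used at the relevant span, versus an alternative expansion of NP.

3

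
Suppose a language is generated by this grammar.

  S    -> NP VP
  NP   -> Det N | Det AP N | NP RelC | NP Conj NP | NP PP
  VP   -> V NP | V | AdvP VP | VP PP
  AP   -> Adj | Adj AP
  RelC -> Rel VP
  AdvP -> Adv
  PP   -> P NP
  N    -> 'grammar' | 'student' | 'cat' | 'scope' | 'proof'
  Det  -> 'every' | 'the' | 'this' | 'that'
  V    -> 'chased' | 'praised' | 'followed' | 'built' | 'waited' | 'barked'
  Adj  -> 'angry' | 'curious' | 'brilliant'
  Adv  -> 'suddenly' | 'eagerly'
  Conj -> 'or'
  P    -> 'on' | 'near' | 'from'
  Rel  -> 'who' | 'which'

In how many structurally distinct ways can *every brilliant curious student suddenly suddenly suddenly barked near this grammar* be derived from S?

4

Two of the 4 distinct bracketings:
[S [NP [Det every] [AP [Adj brilliant] [AP [Adj curious]]] [N student]] [VP [AdvP [Adv suddenly]] [VP [AdvP [Adv suddenly]] [VP [AdvP [Adv suddenly]] [VP [VP [V barked]] [PP [P near] [NP [Det this] [N grammar]]]]]]]]
[S [NP [Det every] [AP [Adj brilliant] [AP [Adj curious]]] [N student]] [VP [AdvP [Adv suddenly]] [VP [AdvP [Adv suddenly]] [VP [VP [AdvP [Adv suddenly]] [VP [V barked]]] [PP [P near] [NP [Det this] [N grammar]]]]]]]
The trees differ in how a recursive rule is bracketed over the same span.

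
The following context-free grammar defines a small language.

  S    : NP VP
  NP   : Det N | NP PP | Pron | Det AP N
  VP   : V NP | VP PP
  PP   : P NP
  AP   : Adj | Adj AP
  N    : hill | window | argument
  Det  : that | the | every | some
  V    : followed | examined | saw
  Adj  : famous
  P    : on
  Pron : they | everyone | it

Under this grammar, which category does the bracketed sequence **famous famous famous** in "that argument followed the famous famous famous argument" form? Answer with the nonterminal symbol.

AP

S
  NP
    Det: that
    N: argument
  VP
    V: followed
    NP
      Det: the
      AP
        Adj: famous
        AP
          Adj: famous
          AP
            Adj: famous
      N: argument
The span 'famous famous famous' is the AP node built by AP → Adj AP.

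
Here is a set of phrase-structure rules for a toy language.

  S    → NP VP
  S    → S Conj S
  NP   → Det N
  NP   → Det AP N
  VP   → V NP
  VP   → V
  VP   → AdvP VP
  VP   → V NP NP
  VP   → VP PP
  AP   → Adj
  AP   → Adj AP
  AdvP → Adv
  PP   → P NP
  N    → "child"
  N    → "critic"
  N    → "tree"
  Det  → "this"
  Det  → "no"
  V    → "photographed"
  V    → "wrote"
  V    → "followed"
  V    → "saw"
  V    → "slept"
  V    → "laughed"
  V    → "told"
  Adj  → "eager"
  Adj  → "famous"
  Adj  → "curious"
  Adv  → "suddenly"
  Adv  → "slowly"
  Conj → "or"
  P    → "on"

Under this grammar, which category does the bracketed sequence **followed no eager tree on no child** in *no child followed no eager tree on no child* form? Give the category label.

[S [NP [Det no] [N child]] [VP [VP [V followed] [NP [Det no] [AP [Adj eager]] [N tree]]] [PP [P on] [NP [Det no] [N child]]]]]
The span 'followed no eager tree on no child' is the VP node built by VP → VP PP.

VP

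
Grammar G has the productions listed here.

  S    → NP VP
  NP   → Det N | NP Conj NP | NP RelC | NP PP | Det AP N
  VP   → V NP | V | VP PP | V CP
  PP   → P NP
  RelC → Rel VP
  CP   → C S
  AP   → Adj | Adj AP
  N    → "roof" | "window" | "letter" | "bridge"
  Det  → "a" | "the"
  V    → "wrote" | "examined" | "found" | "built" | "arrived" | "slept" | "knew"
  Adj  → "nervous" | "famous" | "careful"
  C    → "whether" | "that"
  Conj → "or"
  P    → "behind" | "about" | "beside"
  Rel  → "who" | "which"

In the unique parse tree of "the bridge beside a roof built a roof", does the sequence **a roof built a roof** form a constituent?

[S [NP [NP [Det the] [N bridge]] [PP [P beside] [NP [Det a] [N roof]]]] [VP [V built] [NP [Det a] [N roof]]]]
The smallest constituent containing 'a roof built a roof' is the S spanning 'the bridge beside a roof built a roof'; no single node in the tree dominates exactly the given words.

No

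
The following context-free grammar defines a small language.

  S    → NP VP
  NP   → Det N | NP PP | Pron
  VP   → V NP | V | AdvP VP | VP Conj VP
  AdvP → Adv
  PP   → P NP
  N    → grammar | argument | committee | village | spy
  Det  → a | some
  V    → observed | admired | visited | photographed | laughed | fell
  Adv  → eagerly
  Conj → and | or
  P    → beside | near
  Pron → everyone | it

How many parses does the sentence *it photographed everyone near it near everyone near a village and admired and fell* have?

10

Two of the 10 distinct bracketings:
[S [NP [Pron it]] [VP [VP [V photographed] [NP [NP [Pron everyone]] [PP [P near] [NP [NP [Pron it]] [PP [P near] [NP [NP [Pron everyone]] [PP [P near] [NP [Det a] [N village]]]]]]]]] [Conj and] [VP [VP [V admired]] [Conj and] [VP [V fell]]]]]
[S [NP [Pron it]] [VP [VP [V photographed] [NP [NP [Pron everyone]] [PP [P near] [NP [NP [NP [Pron it]] [PP [P near] [NP [Pron everyone]]]] [PP [P near] [NP [Det a] [N village]]]]]]] [Conj and] [VP [VP [V admired]] [Conj and] [VP [V fell]]]]]
The trees differ in how a recursive rule is bracketed over the same span.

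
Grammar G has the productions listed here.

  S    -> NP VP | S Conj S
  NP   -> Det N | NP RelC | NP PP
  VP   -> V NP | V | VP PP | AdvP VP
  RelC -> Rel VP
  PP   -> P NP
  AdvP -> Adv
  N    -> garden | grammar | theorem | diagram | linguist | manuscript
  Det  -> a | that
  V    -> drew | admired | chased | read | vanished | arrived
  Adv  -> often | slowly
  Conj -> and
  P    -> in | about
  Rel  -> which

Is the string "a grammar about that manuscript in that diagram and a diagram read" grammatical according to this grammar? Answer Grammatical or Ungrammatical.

For S → NP VP, every NP-prefix leaves a non-VP remainder: after 'a grammar' the remainder is not a VP; after 'a grammar about that manuscript' the remainder is not a VP; after 'a grammar about that manuscript in that diagram' the remainder is not a VP. The alternative S rule S → S Conj S likewise has no satisfying split.

Ungrammatical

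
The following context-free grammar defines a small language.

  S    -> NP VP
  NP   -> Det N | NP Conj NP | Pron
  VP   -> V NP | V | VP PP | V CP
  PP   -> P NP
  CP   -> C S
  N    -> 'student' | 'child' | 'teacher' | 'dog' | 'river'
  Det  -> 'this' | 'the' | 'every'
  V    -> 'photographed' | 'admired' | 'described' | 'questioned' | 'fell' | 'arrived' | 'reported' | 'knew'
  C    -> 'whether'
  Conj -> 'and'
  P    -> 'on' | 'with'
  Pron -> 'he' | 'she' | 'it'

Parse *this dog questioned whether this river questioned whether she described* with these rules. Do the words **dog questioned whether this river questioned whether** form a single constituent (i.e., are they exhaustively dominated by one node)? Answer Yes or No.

[S [NP [Det this] [N dog]] [VP [V questioned] [CP [C whether] [S [NP [Det this] [N river]] [VP [V questioned] [CP [C whether] [S [NP [Pron she]] [VP [V described]]]]]]]]]
The smallest constituent containing 'dog questioned whether this river questioned whether' is the S spanning 'this dog questioned whether this river questioned whether she described'; no single node in the tree dominates exactly the given words.

No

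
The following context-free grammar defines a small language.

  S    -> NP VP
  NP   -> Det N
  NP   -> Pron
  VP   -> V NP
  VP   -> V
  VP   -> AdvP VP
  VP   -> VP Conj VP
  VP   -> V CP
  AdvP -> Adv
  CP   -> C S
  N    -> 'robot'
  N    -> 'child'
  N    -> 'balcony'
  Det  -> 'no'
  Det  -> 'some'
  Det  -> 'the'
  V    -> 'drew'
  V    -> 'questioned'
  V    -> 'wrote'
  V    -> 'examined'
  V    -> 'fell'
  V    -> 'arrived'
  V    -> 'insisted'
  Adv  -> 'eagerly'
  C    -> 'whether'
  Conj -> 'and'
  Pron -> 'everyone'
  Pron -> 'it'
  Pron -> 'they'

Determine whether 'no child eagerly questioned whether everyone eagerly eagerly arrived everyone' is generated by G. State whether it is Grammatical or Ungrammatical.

Grammatical

S
  NP
    Det: no
    N: child
  VP
    AdvP
      Adv: eagerly
    VP
      V: questioned
      CP
        C: whether
        S
          NP
            Pron: everyone
          VP
            AdvP
              Adv: eagerly
            VP
              AdvP
                Adv: eagerly
              VP
                V: arrived
                NP
                  Pron: everyone
Every word is introduced by a lexical rule and the phrasal rules combine the resulting categories into a single S.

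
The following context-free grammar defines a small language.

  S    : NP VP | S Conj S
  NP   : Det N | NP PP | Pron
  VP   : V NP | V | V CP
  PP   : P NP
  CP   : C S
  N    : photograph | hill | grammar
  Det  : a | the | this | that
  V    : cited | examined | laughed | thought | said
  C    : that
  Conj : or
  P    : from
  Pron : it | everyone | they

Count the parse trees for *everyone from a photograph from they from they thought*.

Two of the 5 distinct bracketings:
[S [NP [NP [Pron everyone]] [PP [P from] [NP [NP [Det a] [N photograph]] [PP [P from] [NP [NP [Pron they]] [PP [P from] [NP [Pron they]]]]]]]] [VP [V thought]]]
[S [NP [NP [Pron everyone]] [PP [P from] [NP [NP [NP [Det a] [N photograph]] [PP [P from] [NP [Pron they]]]] [PP [P from] [NP [Pron they]]]]]] [VP [V thought]]]
The trees differ in how a recursive rule is bracketed over the same span.

5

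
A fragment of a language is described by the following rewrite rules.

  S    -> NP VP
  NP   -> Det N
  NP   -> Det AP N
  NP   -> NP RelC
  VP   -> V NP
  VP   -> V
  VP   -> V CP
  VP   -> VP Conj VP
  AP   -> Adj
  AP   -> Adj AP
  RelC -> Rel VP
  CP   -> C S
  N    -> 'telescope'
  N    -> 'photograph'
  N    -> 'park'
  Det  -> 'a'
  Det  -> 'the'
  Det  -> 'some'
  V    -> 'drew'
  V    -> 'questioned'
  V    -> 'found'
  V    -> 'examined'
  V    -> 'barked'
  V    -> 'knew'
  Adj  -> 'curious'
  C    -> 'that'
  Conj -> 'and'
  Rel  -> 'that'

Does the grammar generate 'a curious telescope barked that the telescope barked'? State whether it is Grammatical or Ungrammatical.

[S [NP [Det a] [AP [Adj curious]] [N telescope]] [VP [V barked] [CP [C that] [S [NP [Det the] [N telescope]] [VP [V barked]]]]]]
Every word is introduced by a lexical rule and the phrasal rules combine the resulting categories into a single S.

Grammatical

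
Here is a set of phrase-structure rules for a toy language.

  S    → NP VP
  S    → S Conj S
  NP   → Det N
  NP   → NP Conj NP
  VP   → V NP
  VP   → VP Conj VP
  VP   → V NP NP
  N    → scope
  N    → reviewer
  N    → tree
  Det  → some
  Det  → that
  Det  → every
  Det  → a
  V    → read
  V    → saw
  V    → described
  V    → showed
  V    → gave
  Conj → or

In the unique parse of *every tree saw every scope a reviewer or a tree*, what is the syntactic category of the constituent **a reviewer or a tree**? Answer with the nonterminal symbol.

S
  NP
    Det: every
    N: tree
  VP
    V: saw
    NP
      Det: every
      N: scope
    NP
      NP
        Det: a
        N: reviewer
      Conj: or
      NP
        Det: a
        N: tree
The span 'a reviewer or a tree' is the NP node built by NP → NP Conj NP.

NP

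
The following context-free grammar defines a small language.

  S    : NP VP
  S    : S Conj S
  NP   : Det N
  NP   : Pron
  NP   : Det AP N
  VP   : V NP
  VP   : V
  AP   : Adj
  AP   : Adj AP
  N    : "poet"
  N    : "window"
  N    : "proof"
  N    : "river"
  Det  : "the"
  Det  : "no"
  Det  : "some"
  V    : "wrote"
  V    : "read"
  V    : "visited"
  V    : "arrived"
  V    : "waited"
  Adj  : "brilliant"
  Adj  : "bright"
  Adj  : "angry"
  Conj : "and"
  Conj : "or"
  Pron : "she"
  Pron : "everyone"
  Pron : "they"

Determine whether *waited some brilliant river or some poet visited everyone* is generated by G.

For S → NP VP, no prefix of the string parses as an NP. The alternative S rule S → S Conj S likewise has no satisfying split.

Ungrammatical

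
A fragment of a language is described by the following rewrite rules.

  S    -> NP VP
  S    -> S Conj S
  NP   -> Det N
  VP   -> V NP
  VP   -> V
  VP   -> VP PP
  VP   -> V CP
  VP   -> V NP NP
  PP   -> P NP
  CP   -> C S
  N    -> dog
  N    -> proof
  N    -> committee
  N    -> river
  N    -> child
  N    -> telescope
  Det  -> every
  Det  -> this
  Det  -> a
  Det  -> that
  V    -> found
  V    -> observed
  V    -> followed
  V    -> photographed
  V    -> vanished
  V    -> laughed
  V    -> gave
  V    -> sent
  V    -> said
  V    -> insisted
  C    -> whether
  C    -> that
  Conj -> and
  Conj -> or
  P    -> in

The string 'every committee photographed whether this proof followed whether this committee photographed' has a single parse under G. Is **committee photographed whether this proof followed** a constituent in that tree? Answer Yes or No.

No

[S [NP [Det every] [N committee]] [VP [V photographed] [CP [C whether] [S [NP [Det this] [N proof]] [VP [V followed] [CP [C whether] [S [NP [Det this] [N committee]] [VP [V photographed]]]]]]]]]
The smallest constituent containing 'committee photographed whether this proof followed' is the S spanning 'every committee photographed whether this proof followed whether this committee photographed'; no single node in the tree dominates exactly the given words.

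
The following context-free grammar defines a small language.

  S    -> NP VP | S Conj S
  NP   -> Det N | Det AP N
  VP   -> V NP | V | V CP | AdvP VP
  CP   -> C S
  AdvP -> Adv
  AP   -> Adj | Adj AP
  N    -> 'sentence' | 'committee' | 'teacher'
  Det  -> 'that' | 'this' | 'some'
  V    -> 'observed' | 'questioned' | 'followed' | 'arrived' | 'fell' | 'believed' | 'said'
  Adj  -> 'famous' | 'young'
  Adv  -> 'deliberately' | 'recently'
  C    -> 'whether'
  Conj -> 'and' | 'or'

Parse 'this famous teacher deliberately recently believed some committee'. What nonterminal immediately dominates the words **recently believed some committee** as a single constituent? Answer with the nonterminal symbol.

VP

S
  NP
    Det: this
    AP
      Adj: famous
    N: teacher
  VP
    AdvP
      Adv: deliberately
    VP
      AdvP
        Adv: recently
      VP
        V: believed
        NP
          Det: some
          N: committee
The span 'recently believed some committee' is the VP node built by VP → AdvP VP.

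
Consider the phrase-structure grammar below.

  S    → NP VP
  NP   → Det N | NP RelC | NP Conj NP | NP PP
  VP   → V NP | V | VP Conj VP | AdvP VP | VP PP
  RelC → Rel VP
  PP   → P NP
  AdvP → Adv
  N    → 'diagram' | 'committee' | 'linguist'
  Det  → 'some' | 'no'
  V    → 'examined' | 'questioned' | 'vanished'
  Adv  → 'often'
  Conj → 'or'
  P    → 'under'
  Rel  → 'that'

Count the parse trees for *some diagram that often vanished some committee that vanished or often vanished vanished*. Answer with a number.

4

Two of the 4 distinct bracketings:
[S [NP [NP [Det some] [N diagram]] [RelC [Rel that] [VP [VP [AdvP [Adv often]] [VP [V vanished] [NP [NP [Det some] [N committee]] [RelC [Rel that] [VP [V vanished]]]]]] [Conj or] [VP [AdvP [Adv often]] [VP [V vanished]]]]]] [VP [V vanished]]]
[S [NP [NP [Det some] [N diagram]] [RelC [Rel that] [VP [AdvP [Adv often]] [VP [V vanished] [NP [NP [Det some] [N committee]] [RelC [Rel that] [VP [VP [V vanished]] [Conj or] [VP [AdvP [Adv often]] [VP [V vanished]]]]]]]]]] [VP [V vanished]]]
The trees differ in how a recursive rule is bracketed over the same span.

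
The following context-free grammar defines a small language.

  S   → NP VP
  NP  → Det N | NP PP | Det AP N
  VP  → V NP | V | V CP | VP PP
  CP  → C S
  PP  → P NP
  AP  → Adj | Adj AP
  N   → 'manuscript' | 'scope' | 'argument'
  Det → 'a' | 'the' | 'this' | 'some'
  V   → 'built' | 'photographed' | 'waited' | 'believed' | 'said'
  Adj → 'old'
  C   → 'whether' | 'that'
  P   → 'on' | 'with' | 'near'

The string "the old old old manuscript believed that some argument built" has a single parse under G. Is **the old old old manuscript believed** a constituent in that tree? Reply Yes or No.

No

[S [NP [Det the] [AP [Adj old] [AP [Adj old] [AP [Adj old]]]] [N manuscript]] [VP [V believed] [CP [C that] [S [NP [Det some] [N argument]] [VP [V built]]]]]]
The smallest constituent containing 'the old old old manuscript believed' is the S spanning 'the old old old manuscript believed that some argument built'; no single node in the tree dominates exactly the given words.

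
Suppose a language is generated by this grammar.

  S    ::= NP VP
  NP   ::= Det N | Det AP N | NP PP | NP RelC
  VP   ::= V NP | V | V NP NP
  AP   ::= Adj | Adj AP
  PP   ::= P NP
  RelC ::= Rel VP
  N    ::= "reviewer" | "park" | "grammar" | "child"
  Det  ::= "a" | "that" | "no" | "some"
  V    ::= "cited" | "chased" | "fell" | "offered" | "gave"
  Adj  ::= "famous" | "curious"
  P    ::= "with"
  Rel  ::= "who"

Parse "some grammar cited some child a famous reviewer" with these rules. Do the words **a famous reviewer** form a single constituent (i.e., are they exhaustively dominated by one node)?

[S [NP [Det some] [N grammar]] [VP [V cited] [NP [Det some] [N child]] [NP [Det a] [AP [Adj famous]] [N reviewer]]]]
The words 'a famous reviewer' are exhaustively dominated by a single NP node (built by NP → Det AP N), so they form a constituent.

Yes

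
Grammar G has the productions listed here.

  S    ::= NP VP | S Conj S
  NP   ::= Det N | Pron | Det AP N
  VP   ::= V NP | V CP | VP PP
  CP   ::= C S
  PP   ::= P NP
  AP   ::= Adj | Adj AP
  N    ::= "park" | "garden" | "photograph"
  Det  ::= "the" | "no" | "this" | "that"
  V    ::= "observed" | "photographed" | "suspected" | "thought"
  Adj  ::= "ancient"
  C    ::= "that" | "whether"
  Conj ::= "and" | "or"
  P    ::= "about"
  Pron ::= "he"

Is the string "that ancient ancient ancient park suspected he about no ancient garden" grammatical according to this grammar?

Grammatical

[S [NP [Det that] [AP [Adj ancient] [AP [Adj ancient] [AP [Adj ancient]]]] [N park]] [VP [VP [V suspected] [NP [Pron he]]] [PP [P about] [NP [Det no] [AP [Adj ancient]] [N garden]]]]]
Every word is introduced by a lexical rule and the phrasal rules combine the resulting categories into a single S.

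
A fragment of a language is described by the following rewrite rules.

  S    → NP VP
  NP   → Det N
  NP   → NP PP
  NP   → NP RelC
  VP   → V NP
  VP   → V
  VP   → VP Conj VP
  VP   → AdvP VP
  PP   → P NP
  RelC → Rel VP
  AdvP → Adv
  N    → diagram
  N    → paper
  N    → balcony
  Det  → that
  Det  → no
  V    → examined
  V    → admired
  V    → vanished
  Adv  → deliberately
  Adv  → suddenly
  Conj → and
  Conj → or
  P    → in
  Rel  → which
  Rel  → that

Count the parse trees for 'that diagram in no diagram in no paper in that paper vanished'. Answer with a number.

Two of the 5 distinct bracketings:
[S [NP [NP [Det that] [N diagram]] [PP [P in] [NP [NP [Det no] [N diagram]] [PP [P in] [NP [NP [Det no] [N paper]] [PP [P in] [NP [Det that] [N paper]]]]]]]] [VP [V vanished]]]
[S [NP [NP [Det that] [N diagram]] [PP [P in] [NP [NP [NP [Det no] [N diagram]] [PP [P in] [NP [Det no] [N paper]]]] [PP [P in] [NP [Det that] [N paper]]]]]] [VP [V vanished]]]
The trees differ in how a recursive rule is bracketed over the same span.

5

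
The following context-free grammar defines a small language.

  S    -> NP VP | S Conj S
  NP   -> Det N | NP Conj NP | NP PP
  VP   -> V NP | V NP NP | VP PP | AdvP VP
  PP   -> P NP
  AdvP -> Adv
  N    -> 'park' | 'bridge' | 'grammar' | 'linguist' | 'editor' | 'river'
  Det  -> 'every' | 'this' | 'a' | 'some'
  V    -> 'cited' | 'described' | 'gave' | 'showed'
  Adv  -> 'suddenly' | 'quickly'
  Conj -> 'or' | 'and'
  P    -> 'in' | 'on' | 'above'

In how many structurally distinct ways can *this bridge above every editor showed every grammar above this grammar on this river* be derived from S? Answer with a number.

5

Two of the 5 distinct bracketings:
[S [NP [NP [Det this] [N bridge]] [PP [P above] [NP [Det every] [N editor]]]] [VP [V showed] [NP [NP [Det every] [N grammar]] [PP [P above] [NP [NP [Det this] [N grammar]] [PP [P on] [NP [Det this] [N river]]]]]]]]
[S [NP [NP [Det this] [N bridge]] [PP [P above] [NP [Det every] [N editor]]]] [VP [V showed] [NP [NP [NP [Det every] [N grammar]] [PP [P above] [NP [Det this] [N grammar]]]] [PP [P on] [NP [Det this] [N river]]]]]]
The trees differ in how a recursive rule is bracketed over the same span.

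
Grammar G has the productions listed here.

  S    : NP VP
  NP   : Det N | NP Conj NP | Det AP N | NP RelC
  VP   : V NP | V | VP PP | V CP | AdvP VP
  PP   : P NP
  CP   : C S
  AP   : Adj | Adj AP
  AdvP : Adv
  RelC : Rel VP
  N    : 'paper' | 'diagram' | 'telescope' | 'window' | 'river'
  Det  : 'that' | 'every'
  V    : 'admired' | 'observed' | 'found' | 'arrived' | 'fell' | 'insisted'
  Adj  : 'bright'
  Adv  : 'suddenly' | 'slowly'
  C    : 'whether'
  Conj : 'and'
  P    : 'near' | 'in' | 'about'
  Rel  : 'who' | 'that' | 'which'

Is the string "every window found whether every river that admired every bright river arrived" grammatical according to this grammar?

Grammatical

S
  NP
    Det: every
    N: window
  VP
    V: found
    CP
      C: whether
      S
        NP
          NP
            Det: every
            N: river
          RelC
            Rel: that
            VP
              V: admired
              NP
                Det: every
                AP
                  Adj: bright
                N: river
        VP
          V: arrived
The bracketing above is licensed at every node by one of the given productions, with S at the root.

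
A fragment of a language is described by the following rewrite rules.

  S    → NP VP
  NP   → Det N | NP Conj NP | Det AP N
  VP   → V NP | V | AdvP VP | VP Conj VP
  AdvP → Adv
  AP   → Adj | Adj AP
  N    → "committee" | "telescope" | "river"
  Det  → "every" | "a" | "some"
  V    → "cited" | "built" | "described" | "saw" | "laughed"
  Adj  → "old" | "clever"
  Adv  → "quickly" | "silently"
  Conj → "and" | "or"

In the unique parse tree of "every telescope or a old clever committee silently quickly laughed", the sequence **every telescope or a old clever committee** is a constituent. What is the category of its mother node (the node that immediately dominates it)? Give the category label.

S

[S [NP [NP [Det every] [N telescope]] [Conj or] [NP [Det a] [AP [Adj old] [AP [Adj clever]]] [N committee]]] [VP [AdvP [Adv silently]] [VP [AdvP [Adv quickly]] [VP [V laughed]]]]]
The span 'every telescope or a old clever committee' is the NP node built by NP → NP Conj NP.
Its mother is the S built by S → NP VP.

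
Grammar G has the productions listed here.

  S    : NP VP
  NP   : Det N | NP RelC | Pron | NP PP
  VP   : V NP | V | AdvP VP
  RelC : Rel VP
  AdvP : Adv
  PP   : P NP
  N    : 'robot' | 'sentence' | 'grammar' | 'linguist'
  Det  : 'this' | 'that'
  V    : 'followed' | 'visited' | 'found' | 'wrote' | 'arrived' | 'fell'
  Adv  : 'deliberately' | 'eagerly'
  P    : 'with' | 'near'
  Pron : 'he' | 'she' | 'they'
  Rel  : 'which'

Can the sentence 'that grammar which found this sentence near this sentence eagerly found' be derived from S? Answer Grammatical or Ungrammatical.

[S [NP [NP [Det that] [N grammar]] [RelC [Rel which] [VP [V found] [NP [NP [Det this] [N sentence]] [PP [P near] [NP [Det this] [N sentence]]]]]]] [VP [AdvP [Adv eagerly]] [VP [V found]]]]
Every word is introduced by a lexical rule and the phrasal rules combine the resulting categories into a single S.

Grammatical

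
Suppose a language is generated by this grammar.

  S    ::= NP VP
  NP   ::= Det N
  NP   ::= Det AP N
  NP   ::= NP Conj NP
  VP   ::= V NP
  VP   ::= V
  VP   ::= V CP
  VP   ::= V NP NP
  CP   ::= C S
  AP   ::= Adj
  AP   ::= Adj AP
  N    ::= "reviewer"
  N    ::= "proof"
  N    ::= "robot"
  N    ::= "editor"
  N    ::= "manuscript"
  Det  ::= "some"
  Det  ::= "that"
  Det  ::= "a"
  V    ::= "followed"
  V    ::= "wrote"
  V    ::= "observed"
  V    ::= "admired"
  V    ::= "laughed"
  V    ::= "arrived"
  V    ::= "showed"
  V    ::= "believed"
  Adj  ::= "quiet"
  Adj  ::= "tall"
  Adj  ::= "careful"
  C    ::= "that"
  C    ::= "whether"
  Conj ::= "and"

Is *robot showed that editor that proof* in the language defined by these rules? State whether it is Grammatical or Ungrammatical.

For S → NP VP, no prefix of the string parses as an NP.

Ungrammatical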